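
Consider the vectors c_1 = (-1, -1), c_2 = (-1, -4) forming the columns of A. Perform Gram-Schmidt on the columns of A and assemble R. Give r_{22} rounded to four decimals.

c_1 = (-1, -1); ‖c_1‖ = 1.4142, so q_1 = (-0.7071, -0.7071).
q_1·c_2 = (-0.7071)·(-1) + (-0.7071)·(-4) = 3.5355.
u_2 = c_2 − 3.5355·q_1 = (1.5000, -1.5000).
r_{22} = ‖u_2‖ = 2.1213.

r_{22} = 2.1213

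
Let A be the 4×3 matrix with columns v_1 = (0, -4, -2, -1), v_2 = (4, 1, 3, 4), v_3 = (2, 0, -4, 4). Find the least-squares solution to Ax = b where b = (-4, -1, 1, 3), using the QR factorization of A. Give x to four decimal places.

x = (-0.1258, -0.1034, 0.0484)

q_1 = v_1/‖v_1‖ = (0, -4, -2, -1)/4.5826 = (0.0000, -0.8729, -0.4364, -0.2182).
r_{12} = q_1·v_2 = -3.0551.
u_2 = v_2 + 3.0551·q_1 = (4.0000, -1.6667, 1.6667, 3.3333).
‖u_2‖ = 5.7155, so q_2 = (0.6999, -0.2916, 0.2916, 0.5832).
r_{13} = q_1·v_3 = 0.8729; r_{23} = q_2·v_3 = 2.5661.
u_3 = v_3 − 0.8729·q_1 − 2.5661·q_2 = (0.2041, 1.5102, -4.3673, 2.6939).
‖u_3‖ = 5.3529, so q_3 = (0.0381, 0.2821, -0.8159, 0.5033).
Qᵀb = (-0.2182, -0.4666, 0.2593).
Back-substitute: x_3 = 0.2593/5.3529 = 0.0484.
x_2 = (-0.4666 − 2.5661·0.0484)/5.7155 = -0.1034.
x_1 = (-0.2182 + 3.0551·(-0.1034) − 0.8729·0.0484)/4.5826 = -0.1258.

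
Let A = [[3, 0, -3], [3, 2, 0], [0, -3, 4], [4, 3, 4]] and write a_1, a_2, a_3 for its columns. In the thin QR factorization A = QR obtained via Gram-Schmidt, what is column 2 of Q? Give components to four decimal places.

q_2 = (-0.4498, 0.1166, -0.8495, 0.2499)

a_1 = (3, 3, 0, 4); ‖a_1‖ = 5.8310, so q_1 = (0.5145, 0.5145, 0.0000, 0.6860).
q_1·a_2 = 0.5145·0 + 0.5145·2 + 0.0000·(-3) + 0.6860·3 = 3.0870.
u_2 = a_2 − 3.0870·q_1 = (-1.5882, 0.4118, -3.0000, 0.8824).
‖u_2‖ = 3.5314, so q_2 = (-0.4498, 0.1166, -0.8495, 0.2499).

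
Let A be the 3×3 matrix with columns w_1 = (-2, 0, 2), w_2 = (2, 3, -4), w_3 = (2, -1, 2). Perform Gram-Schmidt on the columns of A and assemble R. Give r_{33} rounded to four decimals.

w_1 = (-2, 0, 2); ‖w_1‖ = 2.8284, so e_1 = (-0.7071, 0.0000, 0.7071).
e_1·w_2 = (-0.7071)·2 + 0.0000·3 + 0.7071·(-4) = -4.2426.
u_2 = w_2 + 4.2426·e_1 = (-1.0000, 3.0000, -1.0000).
‖u_2‖ = 3.3166, so e_2 = (-0.3015, 0.9045, -0.3015).
e_1·w_3 = (-0.7071)·2 + 0.0000·(-1) + 0.7071·2 = 0.0000; e_2·w_3 = (-0.3015)·2 + 0.9045·(-1) + (-0.3015)·2 = -2.1106.
u_3 = w_3 + 0.0000·e_1 + 2.1106·e_2 = (1.3636, 0.9091, 1.3636).
r_{33} = ‖u_3‖ = 2.1320.

r_{33} = 2.1320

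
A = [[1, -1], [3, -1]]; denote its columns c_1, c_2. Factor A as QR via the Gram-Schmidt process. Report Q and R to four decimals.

Q = [[0.3162, -0.9487], [0.9487, 0.3162]], R = [[3.1623, -1.2649], [0.0000, 0.6325]]

c_1 = (1, 3); ‖c_1‖ = 3.1623, so e_1 = (0.3162, 0.9487).
e_1·c_2 = 0.3162·(-1) + 0.9487·(-1) = -1.2649.
u_2 = c_2 + 1.2649·e_1 = (-0.6000, 0.2000).
‖u_2‖ = 0.6325, so e_2 = (-0.9487, 0.3162).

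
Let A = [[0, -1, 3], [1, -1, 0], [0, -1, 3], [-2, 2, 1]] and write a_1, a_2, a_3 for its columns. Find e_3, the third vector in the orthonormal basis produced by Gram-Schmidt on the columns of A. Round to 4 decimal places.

e_1 = a_1/‖a_1‖ = (0, 1, 0, -2)/2.2361 = (0.0000, 0.4472, 0.0000, -0.8944).
r_{12} = e_1·a_2 = -2.2361.
u_2 = a_2 + 2.2361·e_1 = (-1.0000, 0.0000, -1.0000, 0.0000).
‖u_2‖ = 1.4142, so e_2 = (-0.7071, 0.0000, -0.7071, 0.0000).
r_{13} = e_1·a_3 = -0.8944; r_{23} = e_2·a_3 = -4.2426.
u_3 = a_3 + 0.8944·e_1 + 4.2426·e_2 = (0.0000, 0.4000, 0.0000, 0.2000).
‖u_3‖ = 0.4472, so e_3 = (0.0000, 0.8944, 0.0000, 0.4472).

e_3 = (0.0000, 0.8944, 0.0000, 0.4472)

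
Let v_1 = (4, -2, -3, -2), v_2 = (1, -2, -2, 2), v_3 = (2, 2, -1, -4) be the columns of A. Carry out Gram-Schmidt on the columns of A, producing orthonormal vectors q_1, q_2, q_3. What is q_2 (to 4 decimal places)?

q_2 = (-0.0672, -0.4415, -0.3455, 0.8254)

v_1 = (4, -2, -3, -2); ‖v_1‖ = 5.7446, so q_1 = (0.6963, -0.3482, -0.5222, -0.3482).
q_1·v_2 = 0.6963·1 + (-0.3482)·(-2) + (-0.5222)·(-2) + (-0.3482)·2 = 1.7408.
u_2 = v_2 − 1.7408·q_1 = (-0.2121, -1.3939, -1.0909, 2.6061).
‖u_2‖ = 3.1575, so q_2 = (-0.0672, -0.4415, -0.3455, 0.8254).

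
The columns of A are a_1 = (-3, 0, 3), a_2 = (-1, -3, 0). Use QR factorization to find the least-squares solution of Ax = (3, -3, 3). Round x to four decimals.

e_1 = a_1/‖a_1‖ = (-3, 0, 3)/4.2426 = (-0.7071, 0.0000, 0.7071).
r_{12} = e_1·a_2 = 0.7071.
u_2 = a_2 − 0.7071·e_1 = (-0.5000, -3.0000, -0.5000).
‖u_2‖ = 3.0822, so e_2 = (-0.1622, -0.9733, -0.1622).
Qᵀb = (0.0000, 1.9467).
Back-substitute: x_2 = 1.9467/3.0822 = 0.6316.
x_1 = (0.0000 − 0.7071·0.6316)/4.2426 = -0.1053.

x = (-0.1053, 0.6316)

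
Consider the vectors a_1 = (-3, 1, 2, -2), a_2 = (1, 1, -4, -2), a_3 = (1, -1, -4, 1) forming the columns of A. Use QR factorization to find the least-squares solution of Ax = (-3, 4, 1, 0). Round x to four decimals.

x = (0.8225, 0.1331, -0.0710)

a_1 = (-3, 1, 2, -2); ‖a_1‖ = 4.2426, so q_1 = (-0.7071, 0.2357, 0.4714, -0.4714).
q_1·a_2 = (-0.7071)·1 + 0.2357·1 + 0.4714·(-4) + (-0.4714)·(-2) = -1.4142.
u_2 = a_2 + 1.4142·q_1 = (0.0000, 1.3333, -3.3333, -2.6667).
‖u_2‖ = 4.4721, so q_2 = (0.0000, 0.2981, -0.7454, -0.5963).
q_1·a_3 = (-0.7071)·1 + 0.2357·(-1) + 0.4714·(-4) + (-0.4714)·1 = -3.2998; q_2·a_3 = 0.0000·1 + 0.2981·(-1) + (-0.7454)·(-4) + (-0.5963)·1 = 2.0870.
u_3 = a_3 + 3.2998·q_1 − 2.0870·q_2 = (-1.3333, -0.8444, -0.8889, 0.6889).
‖u_3‖ = 1.9379, so q_3 = (-0.6880, -0.4357, -0.4587, 0.3555).
Qᵀb = (3.5355, 0.4472, -0.1376).
Back-substitute: x_3 = -0.1376/1.9379 = -0.0710.
x_2 = (0.4472 − 2.0870·(-0.0710))/4.4721 = 0.1331.
x_1 = (3.5355 + 1.4142·0.1331 + 3.2998·(-0.0710))/4.2426 = 0.8225.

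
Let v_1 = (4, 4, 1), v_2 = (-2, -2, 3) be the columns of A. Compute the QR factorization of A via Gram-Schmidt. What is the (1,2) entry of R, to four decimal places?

v_1 = (4, 4, 1); ‖v_1‖ = 5.7446, so q_1 = (0.6963, 0.6963, 0.1741).
r_{12} = q_1·v_2 = -2.2630.

r_{12} = -2.2630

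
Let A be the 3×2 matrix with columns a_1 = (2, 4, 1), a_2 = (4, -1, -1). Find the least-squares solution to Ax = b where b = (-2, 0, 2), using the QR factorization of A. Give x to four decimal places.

a_1 = (2, 4, 1); ‖a_1‖ = 4.5826, so q_1 = (0.4364, 0.8729, 0.2182).
q_1·a_2 = 0.4364·4 + 0.8729·(-1) + 0.2182·(-1) = 0.6547.
u_2 = a_2 − 0.6547·q_1 = (3.7143, -1.5714, -1.1429).
‖u_2‖ = 4.1918, so q_2 = (0.8861, -0.3749, -0.2726).
Qᵀb = (-0.4364, -2.3174).
Back-substitute: x_2 = -2.3174/4.1918 = -0.5528.
x_1 = (-0.4364 − 0.6547·(-0.5528))/4.5826 = -0.0163.

x = (-0.0163, -0.5528)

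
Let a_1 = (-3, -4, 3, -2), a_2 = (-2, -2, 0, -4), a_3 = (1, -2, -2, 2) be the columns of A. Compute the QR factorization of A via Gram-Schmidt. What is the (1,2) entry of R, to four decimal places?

r_{12} = 3.5689

a_1 = (-3, -4, 3, -2); ‖a_1‖ = 6.1644, so q_1 = (-0.4867, -0.6489, 0.4867, -0.3244).
r_{12} = q_1·a_2 = 3.5689.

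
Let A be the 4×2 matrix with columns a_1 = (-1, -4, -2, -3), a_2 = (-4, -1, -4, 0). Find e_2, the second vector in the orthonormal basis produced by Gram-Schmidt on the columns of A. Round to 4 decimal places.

a_1 = (-1, -4, -2, -3); ‖a_1‖ = 5.4772, so e_1 = (-0.1826, -0.7303, -0.3651, -0.5477).
e_1·a_2 = (-0.1826)·(-4) + (-0.7303)·(-1) + (-0.3651)·(-4) + (-0.5477)·0 = 2.9212.
u_2 = a_2 − 2.9212·e_1 = (-3.4667, 1.1333, -2.9333, 1.6000).
‖u_2‖ = 4.9464, so e_2 = (-0.7008, 0.2291, -0.5930, 0.3235).

e_2 = (-0.7008, 0.2291, -0.5930, 0.3235)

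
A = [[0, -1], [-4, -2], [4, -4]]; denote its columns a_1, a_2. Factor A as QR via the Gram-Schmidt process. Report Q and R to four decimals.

a_1 = (0, -4, 4); ‖a_1‖ = 5.6569, so e_1 = (0.0000, -0.7071, 0.7071).
e_1·a_2 = 0.0000·(-1) + (-0.7071)·(-2) + 0.7071·(-4) = -1.4142.
u_2 = a_2 + 1.4142·e_1 = (-1.0000, -3.0000, -3.0000).
‖u_2‖ = 4.3589, so e_2 = (-0.2294, -0.6882, -0.6882).

Q = [[0.0000, -0.2294], [-0.7071, -0.6882], [0.7071, -0.6882]], R = [[5.6569, -1.4142], [0.0000, 4.3589]]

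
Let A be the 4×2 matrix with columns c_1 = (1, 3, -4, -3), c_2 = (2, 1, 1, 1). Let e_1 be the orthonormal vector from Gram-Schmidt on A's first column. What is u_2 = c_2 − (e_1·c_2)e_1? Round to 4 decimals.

u_2 = (2.0571, 1.1714, 0.7714, 0.8286)

c_1 = (1, 3, -4, -3); ‖c_1‖ = 5.9161, so e_1 = (0.1690, 0.5071, -0.6761, -0.5071).
e_1·c_2 = 0.1690·2 + 0.5071·1 + (-0.6761)·1 + (-0.5071)·1 = -0.3381.
u_2 = c_2 + 0.3381·e_1 = (2.0571, 1.1714, 0.7714, 0.8286).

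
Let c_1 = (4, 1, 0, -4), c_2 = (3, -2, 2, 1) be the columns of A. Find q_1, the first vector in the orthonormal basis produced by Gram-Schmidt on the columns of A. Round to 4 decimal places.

c_1 = (4, 1, 0, -4); ‖c_1‖ = 5.7446, so q_1 = (0.6963, 0.1741, 0.0000, -0.6963).

q_1 = (0.6963, 0.1741, 0.0000, -0.6963)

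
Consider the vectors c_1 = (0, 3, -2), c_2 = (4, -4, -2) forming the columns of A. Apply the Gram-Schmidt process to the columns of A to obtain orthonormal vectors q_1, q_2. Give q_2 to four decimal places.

q_1 = c_1/‖c_1‖ = (0, 3, -2)/3.6056 = (0.0000, 0.8321, -0.5547).
r_{12} = q_1·c_2 = -2.2188.
u_2 = c_2 + 2.2188·q_1 = (4.0000, -2.1538, -3.2308).
‖u_2‖ = 5.5747, so q_2 = (0.7175, -0.3864, -0.5795).

q_2 = (0.7175, -0.3864, -0.5795)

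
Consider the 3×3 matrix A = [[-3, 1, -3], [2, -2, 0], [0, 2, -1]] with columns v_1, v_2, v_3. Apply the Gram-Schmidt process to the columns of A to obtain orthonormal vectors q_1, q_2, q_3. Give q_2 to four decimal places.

q_2 = (-0.2691, -0.4036, 0.8745)

v_1 = (-3, 2, 0); ‖v_1‖ = 3.6056, so q_1 = (-0.8321, 0.5547, 0.0000).
q_1·v_2 = (-0.8321)·1 + 0.5547·(-2) + 0.0000·2 = -1.9415.
u_2 = v_2 + 1.9415·q_1 = (-0.6154, -0.9231, 2.0000).
‖u_2‖ = 2.2871, so q_2 = (-0.2691, -0.4036, 0.8745).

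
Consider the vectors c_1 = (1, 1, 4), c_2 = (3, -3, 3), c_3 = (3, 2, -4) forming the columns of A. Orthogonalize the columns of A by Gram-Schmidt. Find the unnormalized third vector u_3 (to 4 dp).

u_3 = (3.8158, 2.2895, -1.5263)

q_1 = c_1/‖c_1‖ = (1, 1, 4)/4.2426 = (0.2357, 0.2357, 0.9428).
r_{12} = q_1·c_2 = 2.8284.
u_2 = c_2 − 2.8284·q_1 = (2.3333, -3.6667, 0.3333).
‖u_2‖ = 4.3589, so q_2 = (0.5353, -0.8412, 0.0765).
r_{13} = q_1·c_3 = -2.5927; r_{23} = q_2·c_3 = -0.3824.
u_3 = c_3 + 2.5927·q_1 + 0.3824·q_2 = (3.8158, 2.2895, -1.5263).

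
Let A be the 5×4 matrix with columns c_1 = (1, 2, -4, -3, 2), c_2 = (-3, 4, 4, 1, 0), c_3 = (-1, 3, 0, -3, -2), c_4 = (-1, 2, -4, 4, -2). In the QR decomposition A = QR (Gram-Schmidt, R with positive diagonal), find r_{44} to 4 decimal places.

r_{44} = 6.3583

e_1 = c_1/‖c_1‖ = (1, 2, -4, -3, 2)/5.8310 = (0.1715, 0.3430, -0.6860, -0.5145, 0.3430).
r_{12} = e_1·c_2 = -2.4010.
u_2 = c_2 + 2.4010·e_1 = (-2.5882, 4.8235, 2.3529, -0.2353, 0.8235).
‖u_2‖ = 6.0196, so e_2 = (-0.4300, 0.8013, 0.3909, -0.0391, 0.1368).
r_{13} = e_1·c_3 = 1.7150; r_{23} = e_2·c_3 = 2.6775.
u_3 = c_3 − 1.7150·e_1 − 2.6775·e_2 = (-0.1429, 0.2662, 0.1299, -2.0130, -2.9545).
‖u_3‖ = 3.5902, so e_3 = (-0.0398, 0.0742, 0.0362, -0.5607, -0.8229).
r_{14} = e_1·c_4 = 0.5145; r_{24} = e_2·c_4 = 0.0391; r_{34} = e_3·c_4 = -0.5535.
u_4 = c_4 − 0.5145·e_1 − 0.0391·e_2 + 0.5535·e_3 = (-1.0935, 1.8332, -3.6423, 3.9559, -2.6373).
r_{44} = ‖u_4‖ = 6.3583.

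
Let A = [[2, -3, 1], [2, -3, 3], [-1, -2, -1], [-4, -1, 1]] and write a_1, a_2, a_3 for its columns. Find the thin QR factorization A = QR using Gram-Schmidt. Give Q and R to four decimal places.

Q = [[0.4000, -0.5427, -0.2132], [0.4000, -0.5427, 0.5685], [-0.2000, -0.4824, -0.7107], [-0.8000, -0.4221, 0.3553]], R = [[5.0000, -1.2000, 1.0000], [0.0000, 4.6433, -2.1106], [0.0000, 0.0000, 2.5584]]

q_1 = a_1/‖a_1‖ = (2, 2, -1, -4)/5.0000 = (0.4000, 0.4000, -0.2000, -0.8000).
r_{12} = q_1·a_2 = -1.2000.
u_2 = a_2 + 1.2000·q_1 = (-2.5200, -2.5200, -2.2400, -1.9600).
‖u_2‖ = 4.6433, so q_2 = (-0.5427, -0.5427, -0.4824, -0.4221).
r_{13} = q_1·a_3 = 1.0000; r_{23} = q_2·a_3 = -2.1106.
u_3 = a_3 − 1.0000·q_1 + 2.1106·q_2 = (-0.5455, 1.4545, -1.8182, 0.9091).
‖u_3‖ = 2.5584, so q_3 = (-0.2132, 0.5685, -0.7107, 0.3553).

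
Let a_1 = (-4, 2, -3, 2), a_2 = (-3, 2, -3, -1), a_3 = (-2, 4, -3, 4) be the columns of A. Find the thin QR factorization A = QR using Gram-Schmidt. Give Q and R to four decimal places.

q_1 = a_1/‖a_1‖ = (-4, 2, -3, 2)/5.7446 = (-0.6963, 0.3482, -0.5222, 0.3482).
r_{12} = q_1·a_2 = 4.0038.
u_2 = a_2 − 4.0038·q_1 = (-0.2121, 0.6061, -0.9091, -2.3939).
‖u_2‖ = 2.6400, so q_2 = (-0.0803, 0.2296, -0.3444, -0.9068).
r_{13} = q_1·a_3 = 5.7446; r_{23} = q_2·a_3 = -1.5151.
u_3 = a_3 − 5.7446·q_1 + 1.5151·q_2 = (1.8783, 2.3478, -0.5217, 0.6261).
‖u_3‖ = 3.1152, so q_3 = (0.6029, 0.7537, -0.1675, 0.2010).

Q = [[-0.6963, -0.0803, 0.6029], [0.3482, 0.2296, 0.7537], [-0.5222, -0.3444, -0.1675], [0.3482, -0.9068, 0.2010]], R = [[5.7446, 4.0038, 5.7446], [0.0000, 2.6400, -1.5151], [0.0000, 0.0000, 3.1152]]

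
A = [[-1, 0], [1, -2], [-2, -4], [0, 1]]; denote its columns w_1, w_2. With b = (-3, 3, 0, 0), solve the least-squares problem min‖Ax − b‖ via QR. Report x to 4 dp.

q_1 = w_1/‖w_1‖ = (-1, 1, -2, 0)/2.4495 = (-0.4082, 0.4082, -0.8165, 0.0000).
r_{12} = q_1·w_2 = 2.4495.
u_2 = w_2 − 2.4495·q_1 = (1.0000, -3.0000, -2.0000, 1.0000).
‖u_2‖ = 3.8730, so q_2 = (0.2582, -0.7746, -0.5164, 0.2582).
Qᵀb = (2.4495, -3.0984).
Back-substitute: x_2 = -3.0984/3.8730 = -0.8000.
x_1 = (2.4495 − 2.4495·(-0.8000))/2.4495 = 1.8000.

x = (1.8000, -0.8000)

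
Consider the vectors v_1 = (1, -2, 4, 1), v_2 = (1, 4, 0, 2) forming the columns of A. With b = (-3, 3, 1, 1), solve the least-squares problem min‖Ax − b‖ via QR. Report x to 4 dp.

v_1 = (1, -2, 4, 1); ‖v_1‖ = 4.6904, so e_1 = (0.2132, -0.4264, 0.8528, 0.2132).
e_1·v_2 = 0.2132·1 + (-0.4264)·4 + 0.8528·0 + 0.2132·2 = -1.0660.
u_2 = v_2 + 1.0660·e_1 = (1.2273, 3.5455, 0.9091, 2.2273).
‖u_2‖ = 4.4569, so e_2 = (0.2754, 0.7955, 0.2040, 0.4997).
Qᵀb = (-0.8528, 2.2641).
Back-substitute: x_2 = 2.2641/4.4569 = 0.5080.
x_1 = (-0.8528 + 1.0660·0.5080)/4.6904 = -0.0664.

x = (-0.0664, 0.5080)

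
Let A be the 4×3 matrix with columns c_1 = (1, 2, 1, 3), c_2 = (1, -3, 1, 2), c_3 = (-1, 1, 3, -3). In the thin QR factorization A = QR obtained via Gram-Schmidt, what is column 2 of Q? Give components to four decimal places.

c_1 = (1, 2, 1, 3); ‖c_1‖ = 3.8730, so q_1 = (0.2582, 0.5164, 0.2582, 0.7746).
q_1·c_2 = 0.2582·1 + 0.5164·(-3) + 0.2582·1 + 0.7746·2 = 0.5164.
u_2 = c_2 − 0.5164·q_1 = (0.8667, -3.2667, 0.8667, 1.6000).
‖u_2‖ = 3.8384, so q_2 = (0.2258, -0.8510, 0.2258, 0.4168).

q_2 = (0.2258, -0.8510, 0.2258, 0.4168)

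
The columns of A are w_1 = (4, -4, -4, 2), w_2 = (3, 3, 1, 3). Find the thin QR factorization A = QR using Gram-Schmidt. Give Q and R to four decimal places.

e_1 = w_1/‖w_1‖ = (4, -4, -4, 2)/7.2111 = (0.5547, -0.5547, -0.5547, 0.2774).
r_{12} = e_1·w_2 = 0.2774.
u_2 = w_2 − 0.2774·e_1 = (2.8462, 3.1538, 1.1538, 2.9231).
‖u_2‖ = 5.2842, so e_2 = (0.5386, 0.5968, 0.2184, 0.5532).

Q = [[0.5547, 0.5386], [-0.5547, 0.5968], [-0.5547, 0.2184], [0.2774, 0.5532]], R = [[7.2111, 0.2774], [0.0000, 5.2842]]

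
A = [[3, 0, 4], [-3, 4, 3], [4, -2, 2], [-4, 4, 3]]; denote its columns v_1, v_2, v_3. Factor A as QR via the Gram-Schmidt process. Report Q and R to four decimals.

Q = [[0.4243, 0.6803, -0.0680], [-0.4243, 0.5795, -0.5516], [0.5657, 0.2772, 0.3778], [-0.5657, 0.3528, 0.7405]], R = [[7.0711, -5.0912, -0.1414], [0.0000, 3.1749, 6.0726], [0.0000, 0.0000, 1.0503]]

q_1 = v_1/‖v_1‖ = (3, -3, 4, -4)/7.0711 = (0.4243, -0.4243, 0.5657, -0.5657).
r_{12} = q_1·v_2 = -5.0912.
u_2 = v_2 + 5.0912·q_1 = (2.1600, 1.8400, 0.8800, 1.1200).
‖u_2‖ = 3.1749, so q_2 = (0.6803, 0.5795, 0.2772, 0.3528).
r_{13} = q_1·v_3 = -0.1414; r_{23} = q_2·v_3 = 6.0726.
u_3 = v_3 + 0.1414·q_1 − 6.0726·q_2 = (-0.0714, -0.5794, 0.3968, 0.7778).
‖u_3‖ = 1.0503, so q_3 = (-0.0680, -0.5516, 0.3778, 0.7405).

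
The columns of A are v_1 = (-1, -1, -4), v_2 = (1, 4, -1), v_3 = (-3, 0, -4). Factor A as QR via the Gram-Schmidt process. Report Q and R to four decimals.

e_1 = v_1/‖v_1‖ = (-1, -1, -4)/4.2426 = (-0.2357, -0.2357, -0.9428).
r_{12} = e_1·v_2 = -0.2357.
u_2 = v_2 + 0.2357·e_1 = (0.9444, 3.9444, -1.2222).
‖u_2‖ = 4.2361, so e_2 = (0.2230, 0.9312, -0.2885).
r_{13} = e_1·v_3 = 4.4783; r_{23} = e_2·v_3 = 0.4852.
u_3 = v_3 − 4.4783·e_1 − 0.4852·e_2 = (-2.0526, 0.6037, 0.3622).
‖u_3‖ = 2.1700, so e_3 = (-0.9459, 0.2782, 0.1669).

Q = [[-0.2357, 0.2230, -0.9459], [-0.2357, 0.9312, 0.2782], [-0.9428, -0.2885, 0.1669]], R = [[4.2426, -0.2357, 4.4783], [0.0000, 4.2361, 0.4852], [0.0000, 0.0000, 2.1700]]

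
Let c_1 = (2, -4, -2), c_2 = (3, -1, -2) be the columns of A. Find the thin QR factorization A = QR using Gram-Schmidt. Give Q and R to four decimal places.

Q = [[0.4082, 0.7591], [-0.8165, 0.5521], [-0.4082, -0.3450]], R = [[4.8990, 2.8577], [0.0000, 2.4152]]

e_1 = c_1/‖c_1‖ = (2, -4, -2)/4.8990 = (0.4082, -0.8165, -0.4082).
r_{12} = e_1·c_2 = 2.8577.
u_2 = c_2 − 2.8577·e_1 = (1.8333, 1.3333, -0.8333).
‖u_2‖ = 2.4152, so e_2 = (0.7591, 0.5521, -0.3450).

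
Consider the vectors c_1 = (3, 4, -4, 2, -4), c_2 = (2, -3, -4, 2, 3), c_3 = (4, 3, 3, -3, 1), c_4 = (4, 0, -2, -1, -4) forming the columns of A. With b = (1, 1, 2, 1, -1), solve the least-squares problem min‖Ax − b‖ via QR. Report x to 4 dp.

x = (0.1058, -0.1881, 0.1395, -0.0399)

c_1 = (3, 4, -4, 2, -4); ‖c_1‖ = 7.8102, so q_1 = (0.3841, 0.5121, -0.5121, 0.2561, -0.5121).
q_1·c_2 = 0.3841·2 + 0.5121·(-3) + (-0.5121)·(-4) + 0.2561·2 + (-0.5121)·3 = 0.2561.
u_2 = c_2 − 0.2561·q_1 = (1.9016, -3.1311, -3.8689, 1.9344, 3.1311).
‖u_2‖ = 6.4757, so q_2 = (0.2937, -0.4835, -0.5974, 0.2987, 0.4835).
q_1·c_3 = 0.3841·4 + 0.5121·3 + (-0.5121)·3 + 0.2561·(-3) + (-0.5121)·1 = 0.2561; q_2·c_3 = 0.2937·4 + (-0.4835)·3 + (-0.5974)·3 + 0.2987·(-3) + 0.4835·1 = -2.4809.
u_3 = c_3 − 0.2561·q_1 + 2.4809·q_2 = (4.6302, 1.6693, 1.6489, -2.3245, 2.3307).
‖u_3‖ = 6.1465, so q_3 = (0.7533, 0.2716, 0.2683, -0.3782, 0.3792).
q_1·c_4 = 0.3841·4 + 0.5121·0 + (-0.5121)·(-2) + 0.2561·(-1) + (-0.5121)·(-4) = 4.3533; q_2·c_4 = 0.2937·4 + (-0.4835)·0 + (-0.5974)·(-2) + 0.2987·(-1) + 0.4835·(-4) = 0.1367; q_3·c_4 = 0.7533·4 + 0.2716·0 + 0.2683·(-2) + (-0.3782)·(-1) + 0.3792·(-4) = 1.3381.
u_4 = c_4 − 4.3533·q_1 − 0.1367·q_2 − 1.3381·q_3 = (1.2798, -2.5268, -0.0478, -1.6496, -2.3440).
‖u_4‖ = 4.0299, so q_4 = (0.3176, -0.6270, -0.0119, -0.4093, -0.5816).
Qᵀb = (0.6402, -1.5696, 0.8041, -0.1608).
Back-substitute: x_4 = -0.1608/4.0299 = -0.0399.
x_3 = (0.8041 − 1.3381·(-0.0399))/6.1465 = 0.1395.
x_2 = (-1.5696 + 2.4809·0.1395 − 0.1367·(-0.0399))/6.4757 = -0.1881.
x_1 = (0.6402 − 0.2561·(-0.1881) − 0.2561·0.1395 − 4.3533·(-0.0399))/7.8102 = 0.1058.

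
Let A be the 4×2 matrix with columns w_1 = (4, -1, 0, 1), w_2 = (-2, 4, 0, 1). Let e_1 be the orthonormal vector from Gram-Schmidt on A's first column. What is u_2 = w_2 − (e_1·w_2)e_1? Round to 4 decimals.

u_2 = (0.4444, 3.3889, 0.0000, 1.6111)

e_1 = w_1/‖w_1‖ = (4, -1, 0, 1)/4.2426 = (0.9428, -0.2357, 0.0000, 0.2357).
r_{12} = e_1·w_2 = -2.5927.
u_2 = w_2 + 2.5927·e_1 = (0.4444, 3.3889, 0.0000, 1.6111).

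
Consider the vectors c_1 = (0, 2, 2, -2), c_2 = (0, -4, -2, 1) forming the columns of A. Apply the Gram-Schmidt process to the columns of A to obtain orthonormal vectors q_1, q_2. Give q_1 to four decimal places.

c_1 = (0, 2, 2, -2); ‖c_1‖ = 3.4641, so q_1 = (0.0000, 0.5774, 0.5774, -0.5774).

q_1 = (0.0000, 0.5774, 0.5774, -0.5774)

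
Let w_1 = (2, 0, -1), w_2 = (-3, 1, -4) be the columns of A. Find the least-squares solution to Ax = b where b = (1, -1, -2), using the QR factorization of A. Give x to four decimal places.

x = (0.8889, 0.2222)

w_1 = (2, 0, -1); ‖w_1‖ = 2.2361, so q_1 = (0.8944, 0.0000, -0.4472).
q_1·w_2 = 0.8944·(-3) + 0.0000·1 + (-0.4472)·(-4) = -0.8944.
u_2 = w_2 + 0.8944·q_1 = (-2.2000, 1.0000, -4.4000).
‖u_2‖ = 5.0200, so q_2 = (-0.4383, 0.1992, -0.8765).
Qᵀb = (1.7889, 1.1155).
Back-substitute: x_2 = 1.1155/5.0200 = 0.2222.
x_1 = (1.7889 + 0.8944·0.2222)/2.2361 = 0.8889.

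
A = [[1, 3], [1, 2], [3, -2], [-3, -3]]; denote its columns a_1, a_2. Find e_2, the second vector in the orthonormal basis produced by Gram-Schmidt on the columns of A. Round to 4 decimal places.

e_2 = (0.5445, 0.3351, -0.6702, -0.3770)

e_1 = a_1/‖a_1‖ = (1, 1, 3, -3)/4.4721 = (0.2236, 0.2236, 0.6708, -0.6708).
r_{12} = e_1·a_2 = 1.7889.
u_2 = a_2 − 1.7889·e_1 = (2.6000, 1.6000, -3.2000, -1.8000).
‖u_2‖ = 4.7749, so e_2 = (0.5445, 0.3351, -0.6702, -0.3770).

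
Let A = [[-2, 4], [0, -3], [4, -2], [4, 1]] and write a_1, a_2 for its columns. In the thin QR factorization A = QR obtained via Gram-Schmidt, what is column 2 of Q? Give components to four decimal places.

e_2 = (0.6537, -0.5883, -0.1307, 0.4576)

e_1 = a_1/‖a_1‖ = (-2, 0, 4, 4)/6.0000 = (-0.3333, 0.0000, 0.6667, 0.6667).
r_{12} = e_1·a_2 = -2.0000.
u_2 = a_2 + 2.0000·e_1 = (3.3333, -3.0000, -0.6667, 2.3333).
‖u_2‖ = 5.0990, so e_2 = (0.6537, -0.5883, -0.1307, 0.4576).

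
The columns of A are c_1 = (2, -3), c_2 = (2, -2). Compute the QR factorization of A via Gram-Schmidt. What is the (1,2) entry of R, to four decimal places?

r_{12} = 2.7735

c_1 = (2, -3); ‖c_1‖ = 3.6056, so q_1 = (0.5547, -0.8321).
r_{12} = q_1·c_2 = 2.7735.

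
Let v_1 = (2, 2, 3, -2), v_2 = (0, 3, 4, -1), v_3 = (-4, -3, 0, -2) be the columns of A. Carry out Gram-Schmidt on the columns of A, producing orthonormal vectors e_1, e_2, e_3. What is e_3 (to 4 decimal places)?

v_1 = (2, 2, 3, -2); ‖v_1‖ = 4.5826, so e_1 = (0.4364, 0.4364, 0.6547, -0.4364).
e_1·v_2 = 0.4364·0 + 0.4364·3 + 0.6547·4 + (-0.4364)·(-1) = 4.3644.
u_2 = v_2 − 4.3644·e_1 = (-1.9048, 1.0952, 1.1429, 0.9048).
‖u_2‖ = 2.6367, so e_2 = (-0.7224, 0.4154, 0.4334, 0.3431).
e_1·v_3 = 0.4364·(-4) + 0.4364·(-3) + 0.6547·0 + (-0.4364)·(-2) = -2.1822; e_2·v_3 = (-0.7224)·(-4) + 0.4154·(-3) + 0.4334·0 + 0.3431·(-2) = 0.9572.
u_3 = v_3 + 2.1822·e_1 − 0.9572·e_2 = (-2.3562, -2.4452, 1.0137, -3.2808).
‖u_3‖ = 4.8293, so e_3 = (-0.4879, -0.5063, 0.2099, -0.6794).

e_3 = (-0.4879, -0.5063, 0.2099, -0.6794)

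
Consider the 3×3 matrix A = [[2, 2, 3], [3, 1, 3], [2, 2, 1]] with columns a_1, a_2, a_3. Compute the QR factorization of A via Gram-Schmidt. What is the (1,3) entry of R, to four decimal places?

r_{13} = 4.1231

a_1 = (2, 3, 2); ‖a_1‖ = 4.1231, so e_1 = (0.4851, 0.7276, 0.4851).
r_{13} = e_1·a_3 = 4.1231.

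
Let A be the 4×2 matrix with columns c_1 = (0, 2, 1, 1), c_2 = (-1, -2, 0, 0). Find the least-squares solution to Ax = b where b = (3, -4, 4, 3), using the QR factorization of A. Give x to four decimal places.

x = (1.0714, 1.8571)

c_1 = (0, 2, 1, 1); ‖c_1‖ = 2.4495, so q_1 = (0.0000, 0.8165, 0.4082, 0.4082).
q_1·c_2 = 0.0000·(-1) + 0.8165·(-2) + 0.4082·0 + 0.4082·0 = -1.6330.
u_2 = c_2 + 1.6330·q_1 = (-1.0000, -0.6667, 0.6667, 0.6667).
‖u_2‖ = 1.5275, so q_2 = (-0.6547, -0.4364, 0.4364, 0.4364).
Qᵀb = (-0.4082, 2.8368).
Back-substitute: x_2 = 2.8368/1.5275 = 1.8571.
x_1 = (-0.4082 + 1.6330·1.8571)/2.4495 = 1.0714.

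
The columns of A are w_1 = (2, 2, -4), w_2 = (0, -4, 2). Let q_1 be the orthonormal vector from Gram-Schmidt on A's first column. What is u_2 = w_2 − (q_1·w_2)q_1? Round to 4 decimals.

w_1 = (2, 2, -4); ‖w_1‖ = 4.8990, so q_1 = (0.4082, 0.4082, -0.8165).
q_1·w_2 = 0.4082·0 + 0.4082·(-4) + (-0.8165)·2 = -3.2660.
u_2 = w_2 + 3.2660·q_1 = (1.3333, -2.6667, -0.6667).

u_2 = (1.3333, -2.6667, -0.6667)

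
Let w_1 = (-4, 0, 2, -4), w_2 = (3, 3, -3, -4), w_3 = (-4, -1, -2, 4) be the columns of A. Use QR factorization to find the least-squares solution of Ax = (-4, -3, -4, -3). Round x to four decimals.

w_1 = (-4, 0, 2, -4); ‖w_1‖ = 6.0000, so e_1 = (-0.6667, 0.0000, 0.3333, -0.6667).
e_1·w_2 = (-0.6667)·3 + 0.0000·3 + 0.3333·(-3) + (-0.6667)·(-4) = -0.3333.
u_2 = w_2 + 0.3333·e_1 = (2.7778, 3.0000, -2.8889, -4.2222).
‖u_2‖ = 6.5490, so e_2 = (0.4242, 0.4581, -0.4411, -0.6447).
e_1·w_3 = (-0.6667)·(-4) + 0.0000·(-1) + 0.3333·(-2) + (-0.6667)·4 = -0.6667; e_2·w_3 = 0.4242·(-4) + 0.4581·(-1) + (-0.4411)·(-2) + (-0.6447)·4 = -3.8513.
u_3 = w_3 + 0.6667·e_1 + 3.8513·e_2 = (-2.8109, 0.7642, -3.4767, 1.0725).
‖u_3‖ = 4.6608, so e_3 = (-0.6031, 0.1640, -0.7459, 0.2301).
Qᵀb = (3.3333, 0.6278, 4.2139).
Back-substitute: x_3 = 4.2139/4.6608 = 0.9041.
x_2 = (0.6278 + 3.8513·0.9041)/6.5490 = 0.6275.
x_1 = (3.3333 + 0.3333·0.6275 + 0.6667·0.9041)/6.0000 = 0.6909.

x = (0.6909, 0.6275, 0.9041)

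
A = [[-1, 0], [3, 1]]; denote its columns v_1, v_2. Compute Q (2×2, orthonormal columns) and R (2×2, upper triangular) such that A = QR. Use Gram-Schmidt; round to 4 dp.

Q = [[-0.3162, 0.9487], [0.9487, 0.3162]], R = [[3.1623, 0.9487], [0.0000, 0.3162]]

v_1 = (-1, 3); ‖v_1‖ = 3.1623, so q_1 = (-0.3162, 0.9487).
q_1·v_2 = (-0.3162)·0 + 0.9487·1 = 0.9487.
u_2 = v_2 − 0.9487·q_1 = (0.3000, 0.1000).
‖u_2‖ = 0.3162, so q_2 = (0.9487, 0.3162).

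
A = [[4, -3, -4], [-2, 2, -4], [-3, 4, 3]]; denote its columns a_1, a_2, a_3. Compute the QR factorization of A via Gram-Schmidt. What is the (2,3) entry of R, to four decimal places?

a_1 = (4, -2, -3); ‖a_1‖ = 5.3852, so e_1 = (0.7428, -0.3714, -0.5571).
e_1·a_2 = 0.7428·(-3) + (-0.3714)·2 + (-0.5571)·4 = -5.1995.
u_2 = a_2 + 5.1995·e_1 = (0.8621, 0.0690, 1.1034).
‖u_2‖ = 1.4020, so e_2 = (0.6149, 0.0492, 0.7871).
r_{23} = e_2·a_3 = -0.2952.

r_{23} = -0.2952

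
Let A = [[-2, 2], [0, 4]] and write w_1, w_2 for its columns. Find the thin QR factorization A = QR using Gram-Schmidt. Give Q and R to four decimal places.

Q = [[-1.0000, 0.0000], [0.0000, 1.0000]], R = [[2.0000, -2.0000], [0.0000, 4.0000]]

w_1 = (-2, 0); ‖w_1‖ = 2.0000, so e_1 = (-1.0000, 0.0000).
e_1·w_2 = (-1.0000)·2 + 0.0000·4 = -2.0000.
u_2 = w_2 + 2.0000·e_1 = (0.0000, 4.0000).
‖u_2‖ = 4.0000, so e_2 = (0.0000, 1.0000).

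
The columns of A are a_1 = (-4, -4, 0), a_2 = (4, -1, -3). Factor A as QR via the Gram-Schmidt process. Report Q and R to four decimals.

e_1 = a_1/‖a_1‖ = (-4, -4, 0)/5.6569 = (-0.7071, -0.7071, 0.0000).
r_{12} = e_1·a_2 = -2.1213.
u_2 = a_2 + 2.1213·e_1 = (2.5000, -2.5000, -3.0000).
‖u_2‖ = 4.6368, so e_2 = (0.5392, -0.5392, -0.6470).

Q = [[-0.7071, 0.5392], [-0.7071, -0.5392], [0.0000, -0.6470]], R = [[5.6569, -2.1213], [0.0000, 4.6368]]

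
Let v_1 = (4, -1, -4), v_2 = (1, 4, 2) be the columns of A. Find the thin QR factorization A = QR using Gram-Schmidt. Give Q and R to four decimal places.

Q = [[0.6963, 0.4512], [-0.1741, 0.8607], [-0.6963, 0.2360]], R = [[5.7446, -1.3926], [0.0000, 4.3658]]

e_1 = v_1/‖v_1‖ = (4, -1, -4)/5.7446 = (0.6963, -0.1741, -0.6963).
r_{12} = e_1·v_2 = -1.3926.
u_2 = v_2 + 1.3926·e_1 = (1.9697, 3.7576, 1.0303).
‖u_2‖ = 4.3658, so e_2 = (0.4512, 0.8607, 0.2360).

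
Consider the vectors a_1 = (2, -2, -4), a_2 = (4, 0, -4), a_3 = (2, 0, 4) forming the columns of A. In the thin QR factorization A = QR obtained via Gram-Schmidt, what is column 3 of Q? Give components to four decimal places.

a_1 = (2, -2, -4); ‖a_1‖ = 4.8990, so q_1 = (0.4082, -0.4082, -0.8165).
q_1·a_2 = 0.4082·4 + (-0.4082)·0 + (-0.8165)·(-4) = 4.8990.
u_2 = a_2 − 4.8990·q_1 = (2.0000, 2.0000, 0.0000).
‖u_2‖ = 2.8284, so q_2 = (0.7071, 0.7071, 0.0000).
q_1·a_3 = 0.4082·2 + (-0.4082)·0 + (-0.8165)·4 = -2.4495; q_2·a_3 = 0.7071·2 + 0.7071·0 + 0.0000·4 = 1.4142.
u_3 = a_3 + 2.4495·q_1 − 1.4142·q_2 = (2.0000, -2.0000, 2.0000).
‖u_3‖ = 3.4641, so q_3 = (0.5774, -0.5774, 0.5774).

q_3 = (0.5774, -0.5774, 0.5774)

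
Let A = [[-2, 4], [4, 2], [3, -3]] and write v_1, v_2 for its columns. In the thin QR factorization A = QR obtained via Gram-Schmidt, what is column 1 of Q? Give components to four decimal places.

v_1 = (-2, 4, 3); ‖v_1‖ = 5.3852, so e_1 = (-0.3714, 0.7428, 0.5571).

e_1 = (-0.3714, 0.7428, 0.5571)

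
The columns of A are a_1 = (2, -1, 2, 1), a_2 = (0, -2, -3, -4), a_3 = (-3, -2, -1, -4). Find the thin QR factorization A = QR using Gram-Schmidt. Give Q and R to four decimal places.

Q = [[0.6325, 0.3366, -0.6506], [-0.3162, -0.5890, -0.3602], [0.6325, -0.2945, 0.6087], [0.3162, -0.6731, -0.2764]], R = [[3.1623, -2.5298, -3.1623], [0.0000, 4.7539, 3.1553], [0.0000, 0.0000, 3.1693]]

a_1 = (2, -1, 2, 1); ‖a_1‖ = 3.1623, so e_1 = (0.6325, -0.3162, 0.6325, 0.3162).
e_1·a_2 = 0.6325·0 + (-0.3162)·(-2) + 0.6325·(-3) + 0.3162·(-4) = -2.5298.
u_2 = a_2 + 2.5298·e_1 = (1.6000, -2.8000, -1.4000, -3.2000).
‖u_2‖ = 4.7539, so e_2 = (0.3366, -0.5890, -0.2945, -0.6731).
e_1·a_3 = 0.6325·(-3) + (-0.3162)·(-2) + 0.6325·(-1) + 0.3162·(-4) = -3.1623; e_2·a_3 = 0.3366·(-3) + (-0.5890)·(-2) + (-0.2945)·(-1) + (-0.6731)·(-4) = 3.1553.
u_3 = a_3 + 3.1623·e_1 − 3.1553·e_2 = (-2.0619, -1.1416, 1.9292, -0.8761).
‖u_3‖ = 3.1693, so e_3 = (-0.6506, -0.3602, 0.6087, -0.2764).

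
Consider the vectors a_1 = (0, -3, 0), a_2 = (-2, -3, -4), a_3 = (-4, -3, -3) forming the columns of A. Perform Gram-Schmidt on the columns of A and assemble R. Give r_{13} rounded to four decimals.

a_1 = (0, -3, 0); ‖a_1‖ = 3.0000, so e_1 = (0.0000, -1.0000, 0.0000).
r_{13} = e_1·a_3 = 3.0000.

r_{13} = 3.0000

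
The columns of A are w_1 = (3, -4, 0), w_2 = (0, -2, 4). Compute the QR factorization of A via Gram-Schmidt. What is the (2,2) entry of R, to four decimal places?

q_1 = w_1/‖w_1‖ = (3, -4, 0)/5.0000 = (0.6000, -0.8000, 0.0000).
r_{12} = q_1·w_2 = 1.6000.
u_2 = w_2 − 1.6000·q_1 = (-0.9600, -0.7200, 4.0000).
r_{22} = ‖u_2‖ = 4.1761.

r_{22} = 4.1761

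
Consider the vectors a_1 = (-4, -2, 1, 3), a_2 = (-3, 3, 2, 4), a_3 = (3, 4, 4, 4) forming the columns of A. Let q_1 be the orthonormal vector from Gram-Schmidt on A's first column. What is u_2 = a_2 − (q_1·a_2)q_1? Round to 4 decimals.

a_1 = (-4, -2, 1, 3); ‖a_1‖ = 5.4772, so q_1 = (-0.7303, -0.3651, 0.1826, 0.5477).
q_1·a_2 = (-0.7303)·(-3) + (-0.3651)·3 + 0.1826·2 + 0.5477·4 = 3.6515.
u_2 = a_2 − 3.6515·q_1 = (-0.3333, 4.3333, 1.3333, 2.0000).

u_2 = (-0.3333, 4.3333, 1.3333, 2.0000)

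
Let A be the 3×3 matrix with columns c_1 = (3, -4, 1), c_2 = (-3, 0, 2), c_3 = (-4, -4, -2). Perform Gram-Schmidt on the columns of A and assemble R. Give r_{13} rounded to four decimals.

r_{13} = 0.3922

q_1 = c_1/‖c_1‖ = (3, -4, 1)/5.0990 = (0.5883, -0.7845, 0.1961).
r_{13} = q_1·c_3 = 0.3922.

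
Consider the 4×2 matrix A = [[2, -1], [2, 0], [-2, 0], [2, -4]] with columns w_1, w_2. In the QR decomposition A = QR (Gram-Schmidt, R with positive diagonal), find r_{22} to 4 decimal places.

r_{22} = 3.2787

w_1 = (2, 2, -2, 2); ‖w_1‖ = 4.0000, so e_1 = (0.5000, 0.5000, -0.5000, 0.5000).
e_1·w_2 = 0.5000·(-1) + 0.5000·0 + (-0.5000)·0 + 0.5000·(-4) = -2.5000.
u_2 = w_2 + 2.5000·e_1 = (0.2500, 1.2500, -1.2500, -2.7500).
r_{22} = ‖u_2‖ = 3.2787.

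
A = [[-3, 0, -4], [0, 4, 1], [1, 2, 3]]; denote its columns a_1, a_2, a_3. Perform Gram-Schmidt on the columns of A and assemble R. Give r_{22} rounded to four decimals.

a_1 = (-3, 0, 1); ‖a_1‖ = 3.1623, so q_1 = (-0.9487, 0.0000, 0.3162).
q_1·a_2 = (-0.9487)·0 + 0.0000·4 + 0.3162·2 = 0.6325.
u_2 = a_2 − 0.6325·q_1 = (0.6000, 4.0000, 1.8000).
r_{22} = ‖u_2‖ = 4.4272.

r_{22} = 4.4272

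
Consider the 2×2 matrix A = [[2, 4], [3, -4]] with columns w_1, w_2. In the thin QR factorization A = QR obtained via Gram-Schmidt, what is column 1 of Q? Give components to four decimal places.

e_1 = w_1/‖w_1‖ = (2, 3)/3.6056 = (0.5547, 0.8321).

e_1 = (0.5547, 0.8321)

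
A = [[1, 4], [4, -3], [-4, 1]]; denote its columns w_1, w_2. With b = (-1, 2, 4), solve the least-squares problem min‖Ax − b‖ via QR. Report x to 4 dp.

x = (-0.4286, -0.4286)

w_1 = (1, 4, -4); ‖w_1‖ = 5.7446, so q_1 = (0.1741, 0.6963, -0.6963).
q_1·w_2 = 0.1741·4 + 0.6963·(-3) + (-0.6963)·1 = -2.0889.
u_2 = w_2 + 2.0889·q_1 = (4.3636, -1.5455, -0.4545).
‖u_2‖ = 4.6515, so q_2 = (0.9381, -0.3322, -0.0977).
Qᵀb = (-1.5667, -1.9935).
Back-substitute: x_2 = -1.9935/4.6515 = -0.4286.
x_1 = (-1.5667 + 2.0889·(-0.4286))/5.7446 = -0.4286.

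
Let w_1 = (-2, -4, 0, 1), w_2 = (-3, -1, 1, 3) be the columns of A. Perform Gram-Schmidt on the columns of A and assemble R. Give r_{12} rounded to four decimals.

w_1 = (-2, -4, 0, 1); ‖w_1‖ = 4.5826, so e_1 = (-0.4364, -0.8729, 0.0000, 0.2182).
r_{12} = e_1·w_2 = 2.8368.

r_{12} = 2.8368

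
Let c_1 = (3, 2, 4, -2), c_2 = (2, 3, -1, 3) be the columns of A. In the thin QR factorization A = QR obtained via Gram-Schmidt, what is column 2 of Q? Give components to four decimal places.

c_1 = (3, 2, 4, -2); ‖c_1‖ = 5.7446, so e_1 = (0.5222, 0.3482, 0.6963, -0.3482).
e_1·c_2 = 0.5222·2 + 0.3482·3 + 0.6963·(-1) + (-0.3482)·3 = 0.3482.
u_2 = c_2 − 0.3482·e_1 = (1.8182, 2.8788, -1.2424, 3.1212).
‖u_2‖ = 4.7832, so e_2 = (0.3801, 0.6019, -0.2597, 0.6525).

e_2 = (0.3801, 0.6019, -0.2597, 0.6525)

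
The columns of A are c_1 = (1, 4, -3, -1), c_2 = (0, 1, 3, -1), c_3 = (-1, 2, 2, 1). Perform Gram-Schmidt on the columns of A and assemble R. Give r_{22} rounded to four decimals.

r_{22} = 3.2261

c_1 = (1, 4, -3, -1); ‖c_1‖ = 5.1962, so e_1 = (0.1925, 0.7698, -0.5774, -0.1925).
e_1·c_2 = 0.1925·0 + 0.7698·1 + (-0.5774)·3 + (-0.1925)·(-1) = -0.7698.
u_2 = c_2 + 0.7698·e_1 = (0.1481, 1.5926, 2.5556, -1.1481).
r_{22} = ‖u_2‖ = 3.2261.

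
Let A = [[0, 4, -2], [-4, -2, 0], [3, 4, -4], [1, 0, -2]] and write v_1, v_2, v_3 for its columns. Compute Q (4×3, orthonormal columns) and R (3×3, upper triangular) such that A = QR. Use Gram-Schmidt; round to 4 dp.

v_1 = (0, -4, 3, 1); ‖v_1‖ = 5.0990, so e_1 = (0.0000, -0.7845, 0.5883, 0.1961).
e_1·v_2 = 0.0000·4 + (-0.7845)·(-2) + 0.5883·4 + 0.1961·0 = 3.9223.
u_2 = v_2 − 3.9223·e_1 = (4.0000, 1.0769, 1.6923, -0.7692).
‖u_2‖ = 4.5404, so e_2 = (0.8810, 0.2372, 0.3727, -0.1694).
e_1·v_3 = 0.0000·(-2) + (-0.7845)·0 + 0.5883·(-4) + 0.1961·(-2) = -2.7456; e_2·v_3 = 0.8810·(-2) + 0.2372·0 + 0.3727·(-4) + (-0.1694)·(-2) = -2.9140.
u_3 = v_3 + 2.7456·e_1 + 2.9140·e_2 = (0.5672, -1.4627, -1.2985, -1.9552).
‖u_3‖ = 2.8231, so e_3 = (0.2009, -0.5181, -0.4600, -0.6926).

Q = [[0.0000, 0.8810, 0.2009], [-0.7845, 0.2372, -0.5181], [0.5883, 0.3727, -0.4600], [0.1961, -0.1694, -0.6926]], R = [[5.0990, 3.9223, -2.7456], [0.0000, 4.5404, -2.9140], [0.0000, 0.0000, 2.8231]]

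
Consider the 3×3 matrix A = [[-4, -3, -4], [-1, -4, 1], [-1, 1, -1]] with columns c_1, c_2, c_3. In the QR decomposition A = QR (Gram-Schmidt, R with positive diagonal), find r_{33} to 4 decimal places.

c_1 = (-4, -1, -1); ‖c_1‖ = 4.2426, so q_1 = (-0.9428, -0.2357, -0.2357).
q_1·c_2 = (-0.9428)·(-3) + (-0.2357)·(-4) + (-0.2357)·1 = 3.5355.
u_2 = c_2 − 3.5355·q_1 = (0.3333, -3.1667, 1.8333).
‖u_2‖ = 3.6742, so q_2 = (0.0907, -0.8619, 0.4990).
q_1·c_3 = (-0.9428)·(-4) + (-0.2357)·1 + (-0.2357)·(-1) = 3.7712; q_2·c_3 = 0.0907·(-4) + (-0.8619)·1 + 0.4990·(-1) = -1.7237.
u_3 = c_3 − 3.7712·q_1 + 1.7237·q_2 = (-0.2881, 0.4033, 0.7490).
r_{33} = ‖u_3‖ = 0.8981.

r_{33} = 0.8981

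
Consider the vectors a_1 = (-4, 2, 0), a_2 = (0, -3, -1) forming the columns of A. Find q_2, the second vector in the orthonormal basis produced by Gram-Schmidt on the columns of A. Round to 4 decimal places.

a_1 = (-4, 2, 0); ‖a_1‖ = 4.4721, so q_1 = (-0.8944, 0.4472, 0.0000).
q_1·a_2 = (-0.8944)·0 + 0.4472·(-3) + 0.0000·(-1) = -1.3416.
u_2 = a_2 + 1.3416·q_1 = (-1.2000, -2.4000, -1.0000).
‖u_2‖ = 2.8636, so q_2 = (-0.4191, -0.8381, -0.3492).

q_2 = (-0.4191, -0.8381, -0.3492)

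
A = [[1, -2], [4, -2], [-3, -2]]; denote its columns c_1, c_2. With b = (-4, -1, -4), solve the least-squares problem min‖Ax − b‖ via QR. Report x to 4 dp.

c_1 = (1, 4, -3); ‖c_1‖ = 5.0990, so e_1 = (0.1961, 0.7845, -0.5883).
e_1·c_2 = 0.1961·(-2) + 0.7845·(-2) + (-0.5883)·(-2) = -0.7845.
u_2 = c_2 + 0.7845·e_1 = (-1.8462, -1.3846, -2.4615).
‖u_2‖ = 3.3741, so e_2 = (-0.5472, -0.4104, -0.7295).
Qᵀb = (0.7845, 5.5171).
Back-substitute: x_2 = 5.5171/3.3741 = 1.6351.
x_1 = (0.7845 + 0.7845·1.6351)/5.0990 = 0.4054.

x = (0.4054, 1.6351)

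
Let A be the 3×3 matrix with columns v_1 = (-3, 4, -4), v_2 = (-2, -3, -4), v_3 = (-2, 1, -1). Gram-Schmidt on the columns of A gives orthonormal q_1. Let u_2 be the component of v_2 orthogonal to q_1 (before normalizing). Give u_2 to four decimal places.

u_2 = (-1.2683, -3.9756, -3.0244)

q_1 = v_1/‖v_1‖ = (-3, 4, -4)/6.4031 = (-0.4685, 0.6247, -0.6247).
r_{12} = q_1·v_2 = 1.5617.
u_2 = v_2 − 1.5617·q_1 = (-1.2683, -3.9756, -3.0244).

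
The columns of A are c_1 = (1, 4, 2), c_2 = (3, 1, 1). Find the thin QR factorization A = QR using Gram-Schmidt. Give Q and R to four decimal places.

Q = [[0.2182, 0.9621], [0.8729, -0.2673], [0.4364, 0.0535]], R = [[4.5826, 1.9640], [0.0000, 2.6726]]

c_1 = (1, 4, 2); ‖c_1‖ = 4.5826, so e_1 = (0.2182, 0.8729, 0.4364).
e_1·c_2 = 0.2182·3 + 0.8729·1 + 0.4364·1 = 1.9640.
u_2 = c_2 − 1.9640·e_1 = (2.5714, -0.7143, 0.1429).
‖u_2‖ = 2.6726, so e_2 = (0.9621, -0.2673, 0.0535).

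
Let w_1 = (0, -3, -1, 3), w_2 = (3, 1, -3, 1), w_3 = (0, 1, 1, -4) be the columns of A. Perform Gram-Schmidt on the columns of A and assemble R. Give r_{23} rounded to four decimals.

r_{23} = -0.7861

w_1 = (0, -3, -1, 3); ‖w_1‖ = 4.3589, so e_1 = (0.0000, -0.6882, -0.2294, 0.6882).
e_1·w_2 = 0.0000·3 + (-0.6882)·1 + (-0.2294)·(-3) + 0.6882·1 = 0.6882.
u_2 = w_2 − 0.6882·e_1 = (3.0000, 1.4737, -2.8421, 0.5263).
‖u_2‖ = 4.4189, so e_2 = (0.6789, 0.3335, -0.6432, 0.1191).
r_{23} = e_2·w_3 = -0.7861.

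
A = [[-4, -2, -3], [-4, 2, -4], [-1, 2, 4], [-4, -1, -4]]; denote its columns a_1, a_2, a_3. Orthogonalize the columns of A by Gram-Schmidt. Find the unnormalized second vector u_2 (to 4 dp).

u_2 = (-1.8367, 2.1633, 2.0408, -0.8367)

e_1 = a_1/‖a_1‖ = (-4, -4, -1, -4)/7.0000 = (-0.5714, -0.5714, -0.1429, -0.5714).
r_{12} = e_1·a_2 = 0.2857.
u_2 = a_2 − 0.2857·e_1 = (-1.8367, 2.1633, 2.0408, -0.8367).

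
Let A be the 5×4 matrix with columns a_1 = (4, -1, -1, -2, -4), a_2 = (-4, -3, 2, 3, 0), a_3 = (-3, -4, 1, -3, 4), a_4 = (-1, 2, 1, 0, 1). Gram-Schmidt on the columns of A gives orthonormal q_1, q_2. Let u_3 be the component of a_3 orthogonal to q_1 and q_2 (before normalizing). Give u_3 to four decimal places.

u_3 = (-0.5593, -3.6251, 0.1436, -4.4666, 2.5444)

a_1 = (4, -1, -1, -2, -4); ‖a_1‖ = 6.1644, so q_1 = (0.6489, -0.1622, -0.1622, -0.3244, -0.6489).
q_1·a_2 = 0.6489·(-4) + (-0.1622)·(-3) + (-0.1622)·2 + (-0.3244)·3 + (-0.6489)·0 = -3.4066.
u_2 = a_2 + 3.4066·q_1 = (-1.7895, -3.5526, 1.4474, 1.8947, -2.2105).
‖u_2‖ = 5.1376, so q_2 = (-0.3483, -0.6915, 0.2817, 0.3688, -0.4303).
q_1·a_3 = 0.6489·(-3) + (-0.1622)·(-4) + (-0.1622)·1 + (-0.3244)·(-3) + (-0.6489)·4 = -3.0822; q_2·a_3 = (-0.3483)·(-3) + (-0.6915)·(-4) + 0.2817·1 + 0.3688·(-3) + (-0.4303)·4 = 1.2652.
u_3 = a_3 + 3.0822·q_1 − 1.2652·q_2 = (-0.5593, -3.6251, 0.1436, -4.4666, 2.5444).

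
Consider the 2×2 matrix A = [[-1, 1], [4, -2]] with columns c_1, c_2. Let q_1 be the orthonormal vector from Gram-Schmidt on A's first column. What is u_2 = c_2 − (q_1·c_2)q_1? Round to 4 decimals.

u_2 = (0.4706, 0.1176)

q_1 = c_1/‖c_1‖ = (-1, 4)/4.1231 = (-0.2425, 0.9701).
r_{12} = q_1·c_2 = -2.1828.
u_2 = c_2 + 2.1828·q_1 = (0.4706, 0.1176).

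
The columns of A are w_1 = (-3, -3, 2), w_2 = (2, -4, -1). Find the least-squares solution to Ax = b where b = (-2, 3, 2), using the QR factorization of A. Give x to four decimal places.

w_1 = (-3, -3, 2); ‖w_1‖ = 4.6904, so e_1 = (-0.6396, -0.6396, 0.4264).
e_1·w_2 = (-0.6396)·2 + (-0.6396)·(-4) + 0.4264·(-1) = 0.8528.
u_2 = w_2 − 0.8528·e_1 = (2.5455, -3.4545, -1.3636).
‖u_2‖ = 4.5025, so e_2 = (0.5653, -0.7672, -0.3029).
Qᵀb = (0.2132, -4.0381).
Back-substitute: x_2 = -4.0381/4.5025 = -0.8969.
x_1 = (0.2132 − 0.8528·(-0.8969))/4.6904 = 0.2085.

x = (0.2085, -0.8969)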